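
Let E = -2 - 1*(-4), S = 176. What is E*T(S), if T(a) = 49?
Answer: 98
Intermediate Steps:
E = 2 (E = -2 + 4 = 2)
E*T(S) = 2*49 = 98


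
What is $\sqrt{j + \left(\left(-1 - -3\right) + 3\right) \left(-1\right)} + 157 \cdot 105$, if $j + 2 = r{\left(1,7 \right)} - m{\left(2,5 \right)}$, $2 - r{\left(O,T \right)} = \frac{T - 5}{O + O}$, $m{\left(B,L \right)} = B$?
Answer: $16485 + 2 i \sqrt{2} \approx 16485.0 + 2.8284 i$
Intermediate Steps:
$r{\left(O,T \right)} = 2 - \frac{-5 + T}{2 O}$ ($r{\left(O,T \right)} = 2 - \frac{T - 5}{O + O} = 2 - \frac{-5 + T}{2 O}$)
$j = -3$ ($j = -2 - \left(2 - \frac{5 - 7 + 4 \cdot 1}{2 \cdot 1}\right) = -2 - \left(2 - \frac{5 - 7 + 4}{2}\right) = -2 - \left(2 - 1\right) = -2 + \left(1 - 2\right) = -2 - 1 = -3$)
$\sqrt{j + \left(\left(-1 - -3\right) + 3\right) \left(-1\right)} + 157 \cdot 105 = \sqrt{-3 + \left(\left(-1 - -3\right) + 3\right) \left(-1\right)} + 157 \cdot 105 = \sqrt{-3 + \left(\left(-1 + 3\right) + 3\right) \left(-1\right)} + 16485 = \sqrt{-3 + \left(2 + 3\right) \left(-1\right)} + 16485 = \sqrt{-3 + 5 \left(-1\right)} + 16485 = \sqrt{-3 - 5} + 16485 = \sqrt{-8} + 16485 = 2 i \sqrt{2} + 16485 = 16485 + 2 i \sqrt{2}$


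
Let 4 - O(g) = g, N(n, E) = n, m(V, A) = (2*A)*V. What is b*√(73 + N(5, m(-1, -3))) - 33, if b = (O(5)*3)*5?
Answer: -33 - 15*√78 ≈ -165.48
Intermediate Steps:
m(V, A) = 2*A*V
O(g) = 4 - g
b = -15 (b = ((4 - 1*5)*3)*5 = ((4 - 5)*3)*5 = -1*3*5 = -3*5 = -15)
b*√(73 + N(5, m(-1, -3))) - 33 = -15*√(73 + 5) - 33 = -15*√78 - 33 = -33 - 15*√78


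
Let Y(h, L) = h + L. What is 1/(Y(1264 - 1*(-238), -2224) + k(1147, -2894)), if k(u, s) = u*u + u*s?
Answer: -1/2004531 ≈ -4.9887e-7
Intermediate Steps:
Y(h, L) = L + h
k(u, s) = u**2 + s*u
1/(Y(1264 - 1*(-238), -2224) + k(1147, -2894)) = 1/((-2224 + (1264 - 1*(-238))) + 1147*(-2894 + 1147)) = 1/((-2224 + (1264 + 238)) + 1147*(-1747)) = 1/((-2224 + 1502) - 2003809) = 1/(-722 - 2003809) = 1/(-2004531) = -1/2004531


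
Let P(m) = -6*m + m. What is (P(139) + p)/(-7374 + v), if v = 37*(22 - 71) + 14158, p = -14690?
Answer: -15385/4971 ≈ -3.0950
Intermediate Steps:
P(m) = -5*m
v = 12345 (v = 37*(-49) + 14158 = -1813 + 14158 = 12345)
(P(139) + p)/(-7374 + v) = (-5*139 - 14690)/(-7374 + 12345) = (-695 - 14690)/4971 = -15385*1/4971 = -15385/4971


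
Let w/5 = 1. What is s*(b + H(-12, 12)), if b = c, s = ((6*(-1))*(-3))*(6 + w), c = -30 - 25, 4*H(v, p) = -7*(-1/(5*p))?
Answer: -435369/40 ≈ -10884.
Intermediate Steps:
w = 5 (w = 5*1 = 5)
H(v, p) = 7/(20*p) (H(v, p) = (-7*(-1/(5*p)))/4 = (-(-7)/(5*p))/4 = (7/(5*p))/4 = 7/(20*p))
c = -55
s = 198 (s = ((6*(-1))*(-3))*(6 + 5) = -6*(-3)*11 = 18*11 = 198)
b = -55
s*(b + H(-12, 12)) = 198*(-55 + (7/20)/12) = 198*(-55 + (7/20)*(1/12)) = 198*(-55 + 7/240) = 198*(-13193/240) = -435369/40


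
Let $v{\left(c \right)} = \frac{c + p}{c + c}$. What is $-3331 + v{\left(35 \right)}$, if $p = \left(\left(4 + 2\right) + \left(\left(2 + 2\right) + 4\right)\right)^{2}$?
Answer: $- \frac{33277}{10} \approx -3327.7$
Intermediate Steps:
$p = 196$ ($p = \left(6 + \left(4 + 4\right)\right)^{2} = \left(6 + 8\right)^{2} = 14^{2} = 196$)
$v{\left(c \right)} = \frac{196 + c}{2 c}$ ($v{\left(c \right)} = \frac{c + 196}{c + c} = \frac{196 + c}{2 c}$)
$-3331 + v{\left(35 \right)} = -3331 + \frac{196 + 35}{2 \cdot 35} = -3331 + \frac{1}{2} \cdot \frac{1}{35} \cdot 231 = -3331 + \frac{33}{10} = - \frac{33277}{10}$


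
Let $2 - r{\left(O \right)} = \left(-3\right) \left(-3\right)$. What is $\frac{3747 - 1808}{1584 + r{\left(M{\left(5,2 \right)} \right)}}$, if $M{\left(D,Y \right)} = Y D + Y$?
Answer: $\frac{1939}{1577} \approx 1.2295$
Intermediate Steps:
$M{\left(D,Y \right)} = Y + D Y$ ($M{\left(D,Y \right)} = D Y + Y = Y + D Y$)
$r{\left(O \right)} = -7$ ($r{\left(O \right)} = 2 - \left(-3\right) \left(-3\right) = 2 - 9 = -7$)
$\frac{3747 - 1808}{1584 + r{\left(M{\left(5,2 \right)} \right)}} = \frac{3747 - 1808}{1584 - 7} = \frac{1939}{1577}$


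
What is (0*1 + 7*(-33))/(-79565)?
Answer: 231/79565 ≈ 0.0029033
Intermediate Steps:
(0*1 + 7*(-33))/(-79565) = (0 - 231)*(-1/79565) = -231*(-1/79565) = 231/79565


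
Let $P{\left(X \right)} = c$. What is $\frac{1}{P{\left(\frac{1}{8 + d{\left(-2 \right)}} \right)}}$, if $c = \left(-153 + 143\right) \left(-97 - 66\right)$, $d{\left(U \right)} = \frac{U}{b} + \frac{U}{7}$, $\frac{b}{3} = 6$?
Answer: $\frac{1}{1630} \approx 0.0006135$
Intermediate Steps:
$b = 18$ ($b = 3 \cdot 6 = 18$)
$d{\left(U \right)} = \frac{25 U}{126}$ ($d{\left(U \right)} = \frac{U}{18} + \frac{U}{7} = \frac{25 U}{126}$)
$c = 1630$ ($c = \left(-10\right) \left(-163\right) = 1630$)
$P{\left(X \right)} = 1630$
$\frac{1}{P{\left(\frac{1}{8 + d{\left(-2 \right)}} \right)}} = \frac{1}{1630}$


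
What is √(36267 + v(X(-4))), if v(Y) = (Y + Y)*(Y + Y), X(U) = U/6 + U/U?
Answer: √326407/3 ≈ 190.44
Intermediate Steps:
X(U) = 1 + U/6 (X(U) = U*(⅙) + 1 = U/6 + 1 = 1 + U/6)
v(Y) = 4*Y² (v(Y) = (2*Y)*(2*Y) = 4*Y²)
√(36267 + v(X(-4))) = √(36267 + 4*(1 + (⅙)*(-4))²) = √(36267 + 4*(1 - ⅔)²) = √(36267 + 4*(⅓)²) = √(36267 + 4*(⅑)) = √(36267 + 4/9) = √(326407/9) = √326407/3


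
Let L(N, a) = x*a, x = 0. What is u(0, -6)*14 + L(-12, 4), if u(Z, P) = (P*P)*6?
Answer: 3024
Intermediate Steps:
L(N, a) = 0 (L(N, a) = 0*a = 0)
u(Z, P) = 6*P² (u(Z, P) = P²*6 = 6*P²)
u(0, -6)*14 + L(-12, 4) = (6*(-6)²)*14 + 0 = (6*36)*14 + 0 = 216*14 + 0 = 3024 + 0 = 3024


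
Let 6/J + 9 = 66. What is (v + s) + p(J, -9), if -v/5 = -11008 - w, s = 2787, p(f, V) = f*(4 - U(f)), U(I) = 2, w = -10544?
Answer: 97037/19 ≈ 5107.2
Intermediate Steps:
J = 2/19 (J = 6/(-9 + 66) = 6/57 = 6*(1/57) = 2/19 ≈ 0.10526)
p(f, V) = 2*f (p(f, V) = f*(4 - 1*2) = f*(4 - 2) = f*2 = 2*f)
v = 2320 (v = -5*(-11008 - 1*(-10544)) = -5*(-11008 + 10544) = -5*(-464) = 2320)
(v + s) + p(J, -9) = (2320 + 2787) + 2*(2/19) = 5107 + 4/19 = 97037/19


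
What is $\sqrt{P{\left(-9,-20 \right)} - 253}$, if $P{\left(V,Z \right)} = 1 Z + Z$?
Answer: $i \sqrt{293} \approx 17.117 i$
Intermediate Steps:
$P{\left(V,Z \right)} = 2 Z$ ($P{\left(V,Z \right)} = Z + Z = 2 Z$)
$\sqrt{P{\left(-9,-20 \right)} - 253} = \sqrt{2 \left(-20\right) - 253} = \sqrt{-40 - 253} = \sqrt{-293} = i \sqrt{293}$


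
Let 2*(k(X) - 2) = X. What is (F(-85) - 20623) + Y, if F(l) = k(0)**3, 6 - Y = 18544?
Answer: -39153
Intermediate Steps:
k(X) = 2 + X/2
Y = -18538 (Y = 6 - 1*18544 = 6 - 18544 = -18538)
F(l) = 8 (F(l) = (2 + (1/2)*0)**3 = (2 + 0)**3 = 2**3 = 8)
(F(-85) - 20623) + Y = (8 - 20623) - 18538 = -20615 - 18538 = -39153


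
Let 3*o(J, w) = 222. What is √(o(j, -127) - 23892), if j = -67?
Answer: I*√23818 ≈ 154.33*I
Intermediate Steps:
o(J, w) = 74 (o(J, w) = (⅓)*222 = 74)
√(o(j, -127) - 23892) = √(74 - 23892) = √(-23818) = I*√23818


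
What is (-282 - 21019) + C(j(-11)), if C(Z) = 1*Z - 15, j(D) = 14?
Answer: -21302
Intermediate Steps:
C(Z) = -15 + Z (C(Z) = Z - 15 = -15 + Z)
(-282 - 21019) + C(j(-11)) = (-282 - 21019) + (-15 + 14) = -21301 - 1 = -21302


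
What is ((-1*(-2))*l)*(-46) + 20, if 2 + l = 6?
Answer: -348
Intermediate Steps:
l = 4 (l = -2 + 6 = 4)
((-1*(-2))*l)*(-46) + 20 = (-1*(-2)*4)*(-46) + 20 = (2*4)*(-46) + 20 = 8*(-46) + 20 = -368 + 20 = -348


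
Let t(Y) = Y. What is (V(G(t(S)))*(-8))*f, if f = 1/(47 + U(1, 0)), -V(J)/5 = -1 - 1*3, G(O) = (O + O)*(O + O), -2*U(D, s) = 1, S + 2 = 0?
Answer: -320/93 ≈ -3.4409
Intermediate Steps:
S = -2 (S = -2 + 0 = -2)
U(D, s) = -1/2 (U(D, s) = -1/2*1 = -1/2)
G(O) = 4*O**2 (G(O) = (2*O)*(2*O) = 4*O**2)
V(J) = 20 (V(J) = -5*(-1 - 1*3) = -5*(-1 - 3) = -5*(-4) = 20)
f = 2/93 (f = 1/(47 - 1/2) = 1/(93/2) = 2/93 ≈ 0.021505)
(V(G(t(S)))*(-8))*f = (20*(-8))*(2/93) = -160*2/93 = -320/93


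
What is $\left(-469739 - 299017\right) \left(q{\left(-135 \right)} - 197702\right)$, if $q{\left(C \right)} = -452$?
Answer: $152332076424$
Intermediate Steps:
$\left(-469739 - 299017\right) \left(q{\left(-135 \right)} - 197702\right) = \left(-469739 - 299017\right) \left(-452 - 197702\right) = \left(-768756\right) \left(-198154\right) = 152332076424$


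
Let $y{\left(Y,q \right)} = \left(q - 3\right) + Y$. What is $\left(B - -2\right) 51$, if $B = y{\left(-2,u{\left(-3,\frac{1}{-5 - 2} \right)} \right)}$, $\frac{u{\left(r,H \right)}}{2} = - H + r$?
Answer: $- \frac{3111}{7} \approx -444.43$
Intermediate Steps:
$u{\left(r,H \right)} = - 2 H + 2 r$ ($u{\left(r,H \right)} = 2 \left(- H + r\right) = 2 \left(r - H\right) = - 2 H + 2 r$)
$y{\left(Y,q \right)} = -3 + Y + q$ ($y{\left(Y,q \right)} = \left(-3 + q\right) + Y = -3 + Y + q$)
$B = - \frac{75}{7}$ ($B = -3 - 2 - \left(6 + \frac{2}{-5 - 2}\right) = -3 - 2 - \left(6 + \frac{2}{-7}\right) = -3 - 2 - \frac{40}{7} = - \frac{75}{7} \approx -10.714$)
$\left(B - -2\right) 51 = \left(- \frac{75}{7} - -2\right) 51 = \left(- \frac{75}{7} + 2\right) 51 = \left(- \frac{61}{7}\right) 51 = - \frac{3111}{7}$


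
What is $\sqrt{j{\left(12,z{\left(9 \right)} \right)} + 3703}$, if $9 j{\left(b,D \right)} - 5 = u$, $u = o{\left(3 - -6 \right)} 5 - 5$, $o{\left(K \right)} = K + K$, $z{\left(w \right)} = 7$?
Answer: $\sqrt{3713} \approx 60.934$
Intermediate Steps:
$o{\left(K \right)} = 2 K$
$u = 85$ ($u = 2 \left(3 - -6\right) 5 - 5 = 2 \left(3 + 6\right) 5 - 5 = 2 \cdot 9 \cdot 5 - 5 = 18 \cdot 5 - 5 = 90 - 5 = 85$)
$j{\left(b,D \right)} = 10$ ($j{\left(b,D \right)} = \frac{5}{9} + \frac{1}{9} \cdot 85 = \frac{5}{9} + \frac{85}{9} = 10$)
$\sqrt{j{\left(12,z{\left(9 \right)} \right)} + 3703} = \sqrt{10 + 3703} = \sqrt{3713}$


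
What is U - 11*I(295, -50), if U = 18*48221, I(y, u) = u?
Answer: 868528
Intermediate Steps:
U = 867978
U - 11*I(295, -50) = 867978 - 11*(-50) = 867978 + 550 = 868528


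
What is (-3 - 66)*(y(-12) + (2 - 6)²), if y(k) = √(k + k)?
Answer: -1104 - 138*I*√6 ≈ -1104.0 - 338.03*I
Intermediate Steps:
y(k) = √2*√k (y(k) = √(2*k) = √2*√k)
(-3 - 66)*(y(-12) + (2 - 6)²) = (-3 - 66)*(√2*√(-12) + (2 - 6)²) = -69*(√2*(2*I*√3) + (-4)²) = -69*(2*I*√6 + 16) = -69*(16 + 2*I*√6) = -1104 - 138*I*√6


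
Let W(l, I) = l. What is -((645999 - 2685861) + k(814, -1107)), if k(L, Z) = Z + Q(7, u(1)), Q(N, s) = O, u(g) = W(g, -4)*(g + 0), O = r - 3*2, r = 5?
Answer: 2040970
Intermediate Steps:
O = -1 (O = 5 - 3*2 = 5 - 6 = -1)
u(g) = g² (u(g) = g*(g + 0) = g*g = g²)
Q(N, s) = -1
k(L, Z) = -1 + Z (k(L, Z) = Z - 1 = -1 + Z)
-((645999 - 2685861) + k(814, -1107)) = -((645999 - 2685861) + (-1 - 1107)) = -(-2039862 - 1108) = -1*(-2040970) = 2040970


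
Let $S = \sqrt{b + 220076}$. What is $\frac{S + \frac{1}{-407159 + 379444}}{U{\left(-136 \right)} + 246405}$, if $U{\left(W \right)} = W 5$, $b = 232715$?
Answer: $- \frac{1}{6810268375} + \frac{\sqrt{452791}}{245725} \approx 0.0027384$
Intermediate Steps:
$S = \sqrt{452791}$ ($S = \sqrt{232715 + 220076} = \sqrt{452791} \approx 672.9$)
$U{\left(W \right)} = 5 W$
$\frac{S + \frac{1}{-407159 + 379444}}{U{\left(-136 \right)} + 246405} = \frac{\sqrt{452791} + \frac{1}{-407159 + 379444}}{5 \left(-136\right) + 246405} = \frac{\sqrt{452791} + \frac{1}{-27715}}{-680 + 246405} = \frac{\sqrt{452791} - \frac{1}{27715}}{245725} = \left(- \frac{1}{27715} + \sqrt{452791}\right) \frac{1}{245725} = - \frac{1}{6810268375} + \frac{\sqrt{452791}}{245725}$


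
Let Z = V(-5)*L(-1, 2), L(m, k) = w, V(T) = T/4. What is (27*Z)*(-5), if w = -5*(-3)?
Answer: 10125/4 ≈ 2531.3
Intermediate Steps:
V(T) = T/4 (V(T) = T*(¼) = T/4)
w = 15
L(m, k) = 15
Z = -75/4 (Z = ((¼)*(-5))*15 = -5/4*15 = -75/4 ≈ -18.750)
(27*Z)*(-5) = (27*(-75/4))*(-5) = -2025/4*(-5) = 10125/4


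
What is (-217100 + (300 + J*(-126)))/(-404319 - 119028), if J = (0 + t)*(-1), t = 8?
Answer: 215792/523347 ≈ 0.41233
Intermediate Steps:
J = -8 (J = (0 + 8)*(-1) = 8*(-1) = -8)
(-217100 + (300 + J*(-126)))/(-404319 - 119028) = (-217100 + (300 - 8*(-126)))/(-404319 - 119028) = (-217100 + (300 + 1008))/(-523347) = (-217100 + 1308)*(-1/523347) = -215792*(-1/523347) = 215792/523347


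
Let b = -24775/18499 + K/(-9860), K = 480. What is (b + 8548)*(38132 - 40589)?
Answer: -14731635577365/701539 ≈ -2.0999e+7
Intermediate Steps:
b = -12658051/9120007 (b = -24775/18499 + 480/(-9860) = -24775*1/18499 + 480*(-1/9860) = -24775/18499 - 24/493 = -12658051/9120007 ≈ -1.3879)
(b + 8548)*(38132 - 40589) = (-12658051/9120007 + 8548)*(38132 - 40589) = (77945161785/9120007)*(-2457) = -14731635577365/701539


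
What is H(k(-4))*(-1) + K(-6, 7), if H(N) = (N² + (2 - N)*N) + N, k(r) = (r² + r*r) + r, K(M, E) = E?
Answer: -77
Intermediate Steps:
k(r) = r + 2*r² (k(r) = (r² + r²) + r = 2*r² + r = r + 2*r²)
H(N) = N + N² + N*(2 - N) (H(N) = (N² + N*(2 - N)) + N = N + N² + N*(2 - N))
H(k(-4))*(-1) + K(-6, 7) = (3*(-4*(1 + 2*(-4))))*(-1) + 7 = (3*(-4*(1 - 8)))*(-1) + 7 = (3*(-4*(-7)))*(-1) + 7 = (3*28)*(-1) + 7 = 84*(-1) + 7 = -84 + 7 = -77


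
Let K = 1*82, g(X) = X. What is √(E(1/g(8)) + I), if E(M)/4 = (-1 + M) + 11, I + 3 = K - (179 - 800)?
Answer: √2962/2 ≈ 27.212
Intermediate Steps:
K = 82
I = 700 (I = -3 + (82 - (179 - 800)) = -3 + (82 - 1*(-621)) = -3 + (82 + 621) = -3 + 703 = 700)
E(M) = 40 + 4*M (E(M) = 4*((-1 + M) + 11) = 4*(10 + M) = 40 + 4*M)
√(E(1/g(8)) + I) = √((40 + 4/8) + 700) = √((40 + 4*(⅛)) + 700) = √((40 + ½) + 700) = √(81/2 + 700) = √(1481/2) = √2962/2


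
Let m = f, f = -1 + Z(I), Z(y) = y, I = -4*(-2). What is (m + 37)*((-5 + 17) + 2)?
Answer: 616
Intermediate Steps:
I = 8
f = 7 (f = -1 + 8 = 7)
m = 7
(m + 37)*((-5 + 17) + 2) = (7 + 37)*((-5 + 17) + 2) = 44*(12 + 2) = 44*14 = 616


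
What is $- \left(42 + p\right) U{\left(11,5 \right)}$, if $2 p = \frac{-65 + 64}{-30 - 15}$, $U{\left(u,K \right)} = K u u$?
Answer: $- \frac{457501}{18} \approx -25417.0$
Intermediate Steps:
$U{\left(u,K \right)} = K u^{2}$
$p = \frac{1}{90}$ ($p = \frac{\left(-65 + 64\right) \frac{1}{-30 - 15}}{2} = \frac{\left(-1\right) \frac{1}{-45}}{2} = \frac{\left(-1\right) \left(- \frac{1}{45}\right)}{2} = \frac{1}{2} \cdot \frac{1}{45} = \frac{1}{90} \approx 0.011111$)
$- \left(42 + p\right) U{\left(11,5 \right)} = - \left(42 + \frac{1}{90}\right) 5 \cdot 11^{2} = - \frac{3781 \cdot 5 \cdot 121}{90} = - \frac{3781 \cdot 605}{90} = \left(-1\right) \frac{457501}{18} = - \frac{457501}{18}$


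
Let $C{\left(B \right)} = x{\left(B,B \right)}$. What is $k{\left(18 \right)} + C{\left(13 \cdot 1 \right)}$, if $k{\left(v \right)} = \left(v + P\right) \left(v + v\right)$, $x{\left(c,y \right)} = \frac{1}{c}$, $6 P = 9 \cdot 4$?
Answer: $\frac{11233}{13} \approx 864.08$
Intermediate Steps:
$P = 6$ ($P = \frac{9 \cdot 4}{6} = \frac{1}{6} \cdot 36 = 6$)
$C{\left(B \right)} = \frac{1}{B}$
$k{\left(v \right)} = 2 v \left(6 + v\right)$ ($k{\left(v \right)} = \left(v + 6\right) \left(v + v\right) = \left(6 + v\right) 2 v = 2 v \left(6 + v\right)$)
$k{\left(18 \right)} + C{\left(13 \cdot 1 \right)} = 2 \cdot 18 \left(6 + 18\right) + \frac{1}{13 \cdot 1} = 2 \cdot 18 \cdot 24 + \frac{1}{13} = 864 + \frac{1}{13} = \frac{11233}{13}$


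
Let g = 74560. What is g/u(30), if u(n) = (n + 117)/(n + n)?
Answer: 1491200/49 ≈ 30433.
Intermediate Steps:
u(n) = (117 + n)/(2*n) (u(n) = (117 + n)/((2*n)) = (117 + n)*(1/(2*n)) = (117 + n)/(2*n))
g/u(30) = 74560/(((½)*(117 + 30)/30)) = 74560/(((½)*(1/30)*147)) = 74560/(49/20) = 74560*(20/49) = 1491200/49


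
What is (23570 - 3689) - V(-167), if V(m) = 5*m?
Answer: 20716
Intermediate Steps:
(23570 - 3689) - V(-167) = (23570 - 3689) - 5*(-167) = 19881 - 1*(-835) = 19881 + 835 = 20716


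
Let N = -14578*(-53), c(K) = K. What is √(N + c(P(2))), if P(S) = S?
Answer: 2*√193159 ≈ 879.00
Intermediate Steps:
N = 772634
√(N + c(P(2))) = √(772634 + 2) = √772636 = 2*√193159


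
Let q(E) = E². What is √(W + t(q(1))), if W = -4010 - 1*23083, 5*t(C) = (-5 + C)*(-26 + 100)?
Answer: I*√678805/5 ≈ 164.78*I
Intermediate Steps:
t(C) = -74 + 74*C/5 (t(C) = ((-5 + C)*(-26 + 100))/5 = ((-5 + C)*74)/5 = (-370 + 74*C)/5 = -74 + 74*C/5)
W = -27093 (W = -4010 - 23083 = -27093)
√(W + t(q(1))) = √(-27093 + (-74 + (74/5)*1²)) = √(-27093 + (-74 + (74/5)*1)) = √(-27093 + (-74 + 74/5)) = √(-27093 - 296/5) = √(-135761/5) = I*√678805/5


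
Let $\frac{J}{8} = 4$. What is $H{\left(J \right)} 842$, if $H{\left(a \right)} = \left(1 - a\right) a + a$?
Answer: $-808320$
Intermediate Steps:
$J = 32$ ($J = 8 \cdot 4 = 32$)
$H{\left(a \right)} = a + a \left(1 - a\right)$ ($H{\left(a \right)} = a \left(1 - a\right) + a = a + a \left(1 - a\right)$)
$H{\left(J \right)} 842 = 32 \left(2 - 32\right) 842 = 32 \left(-30\right) 842 = \left(-960\right) 842 = -808320$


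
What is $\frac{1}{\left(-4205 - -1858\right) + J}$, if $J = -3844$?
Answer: $- \frac{1}{6191} \approx -0.00016152$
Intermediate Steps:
$\frac{1}{\left(-4205 - -1858\right) + J} = \frac{1}{\left(-4205 - -1858\right) - 3844} = \frac{1}{\left(-4205 + 1858\right) - 3844} = \frac{1}{-2347 - 3844} = \frac{1}{-6191} = - \frac{1}{6191}$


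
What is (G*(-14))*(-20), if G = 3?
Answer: 840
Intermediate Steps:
(G*(-14))*(-20) = (3*(-14))*(-20) = -42*(-20) = 840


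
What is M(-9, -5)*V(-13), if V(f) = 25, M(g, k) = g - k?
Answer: -100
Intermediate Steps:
M(-9, -5)*V(-13) = (-9 - 1*(-5))*25 = (-9 + 5)*25 = -4*25 = -100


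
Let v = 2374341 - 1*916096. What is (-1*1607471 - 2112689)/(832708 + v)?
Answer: -3720160/2290953 ≈ -1.6238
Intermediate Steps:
v = 1458245 (v = 2374341 - 916096 = 1458245)
(-1*1607471 - 2112689)/(832708 + v) = (-1*1607471 - 2112689)/(832708 + 1458245) = (-1607471 - 2112689)/2290953 = -3720160*1/2290953 = -3720160/2290953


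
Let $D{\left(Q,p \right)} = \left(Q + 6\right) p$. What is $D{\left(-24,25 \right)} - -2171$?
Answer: $1721$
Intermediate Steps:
$D{\left(Q,p \right)} = p \left(6 + Q\right)$ ($D{\left(Q,p \right)} = \left(6 + Q\right) p = p \left(6 + Q\right)$)
$D{\left(-24,25 \right)} - -2171 = 25 \left(6 - 24\right) - -2171 = 25 \left(-18\right) + 2171 = -450 + 2171 = 1721$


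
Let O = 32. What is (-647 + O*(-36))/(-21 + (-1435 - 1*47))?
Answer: 1799/1503 ≈ 1.1969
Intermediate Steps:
(-647 + O*(-36))/(-21 + (-1435 - 1*47)) = (-647 + 32*(-36))/(-21 + (-1435 - 1*47)) = (-647 - 1152)/(-21 + (-1435 - 47)) = -1799/(-21 - 1482) = -1799/(-1503) = -1799*(-1/1503) = 1799/1503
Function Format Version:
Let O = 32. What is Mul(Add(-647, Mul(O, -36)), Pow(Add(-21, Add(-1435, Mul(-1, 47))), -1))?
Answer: Rational(1799, 1503) ≈ 1.1969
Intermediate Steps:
Mul(Add(-647, Mul(O, -36)), Pow(Add(-21, Add(-1435, Mul(-1, 47))), -1)) = Mul(Add(-647, Mul(32, -36)), Pow(Add(-21, Add(-1435, Mul(-1, 47))), -1)) = Mul(Add(-647, -1152), Pow(Add(-21, Add(-1435, -47)), -1)) = Mul(-1799, Pow(Add(-21, -1482), -1)) = Mul(-1799, Pow(-1503, -1)) = Mul(-1799, Rational(-1, 1503)) = Rational(1799, 1503)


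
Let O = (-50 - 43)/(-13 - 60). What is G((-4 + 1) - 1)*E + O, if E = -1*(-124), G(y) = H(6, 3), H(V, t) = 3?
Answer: 27249/73 ≈ 373.27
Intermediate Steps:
G(y) = 3
O = 93/73 (O = -93/(-73) = -93*(-1/73) = 93/73 ≈ 1.2740)
E = 124
G((-4 + 1) - 1)*E + O = 3*124 + 93/73 = 372 + 93/73 = 27249/73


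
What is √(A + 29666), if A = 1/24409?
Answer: √17674981494555/24409 ≈ 172.24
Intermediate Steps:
A = 1/24409 ≈ 4.0968e-5
√(A + 29666) = √(1/24409 + 29666) = √(724117395/24409) = √17674981494555/24409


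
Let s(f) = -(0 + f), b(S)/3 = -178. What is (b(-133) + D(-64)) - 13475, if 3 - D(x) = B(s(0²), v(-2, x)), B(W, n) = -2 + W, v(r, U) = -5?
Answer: -14004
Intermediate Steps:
b(S) = -534 (b(S) = 3*(-178) = -534)
s(f) = -f
D(x) = 5 (D(x) = 3 - (-2 - 1*0²) = 3 - (-2 - 1*0) = 3 - (-2 + 0) = 3 - 1*(-2) = 3 + 2 = 5)
(b(-133) + D(-64)) - 13475 = (-534 + 5) - 13475 = -529 - 13475 = -14004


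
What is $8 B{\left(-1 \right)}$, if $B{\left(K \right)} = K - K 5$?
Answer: $32$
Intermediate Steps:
$B{\left(K \right)} = - 4 K$ ($B{\left(K \right)} = K - 5 K = - 4 K$)
$8 B{\left(-1 \right)} = 8 \left(\left(-4\right) \left(-1\right)\right) = 8 \cdot 4 = 32$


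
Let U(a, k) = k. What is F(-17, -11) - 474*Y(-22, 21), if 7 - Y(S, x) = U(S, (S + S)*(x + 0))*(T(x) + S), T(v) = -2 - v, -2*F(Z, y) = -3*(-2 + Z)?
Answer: 39411147/2 ≈ 1.9706e+7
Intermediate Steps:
F(Z, y) = -3 + 3*Z/2 (F(Z, y) = -(-3)*(-2 + Z)/2 = -(6 - 3*Z)/2 = -3 + 3*Z/2)
Y(S, x) = 7 - 2*S*x*(-2 + S - x) (Y(S, x) = 7 - (S + S)*(x + 0)*((-2 - x) + S) = 7 - (2*S)*x*(-2 + S - x) = 7 - 2*S*x*(-2 + S - x))
F(-17, -11) - 474*Y(-22, 21) = (-3 + (3/2)*(-17)) - 474*(7 - 2*21*(-22)² + 2*(-22)*21*(2 + 21)) = (-3 - 51/2) - 474*(7 - 2*21*484 + 2*(-22)*21*23) = -57/2 - 474*(7 - 20328 - 21252) = -57/2 - 474*(-41573) = -57/2 + 19705602 = 39411147/2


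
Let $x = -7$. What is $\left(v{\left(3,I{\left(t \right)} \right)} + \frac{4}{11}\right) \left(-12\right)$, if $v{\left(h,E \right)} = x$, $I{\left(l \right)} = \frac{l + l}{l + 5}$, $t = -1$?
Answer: $\frac{876}{11} \approx 79.636$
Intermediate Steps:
$I{\left(l \right)} = \frac{2 l}{5 + l}$
$v{\left(h,E \right)} = -7$
$\left(v{\left(3,I{\left(t \right)} \right)} + \frac{4}{11}\right) \left(-12\right) = \left(-7 + \frac{4}{11}\right) \left(-12\right) = \left(- \frac{73}{11}\right) \left(-12\right) = \frac{876}{11}$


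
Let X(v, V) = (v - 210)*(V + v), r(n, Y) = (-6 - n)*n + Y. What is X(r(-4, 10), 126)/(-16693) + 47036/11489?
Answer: 1102819820/191785877 ≈ 5.7503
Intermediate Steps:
r(n, Y) = Y + n*(-6 - n) (r(n, Y) = n*(-6 - n) + Y = Y + n*(-6 - n))
X(v, V) = (-210 + v)*(V + v)
X(r(-4, 10), 126)/(-16693) + 47036/11489 = ((10 - 1*(-4)² - 6*(-4))² - 210*126 - 210*(10 - 1*(-4)² - 6*(-4)) + 126*(10 - 1*(-4)² - 6*(-4)))/(-16693) + 47036/11489 = ((10 - 1*16 + 24)² - 26460 - 210*(10 - 1*16 + 24) + 126*(10 - 1*16 + 24))*(-1/16693) + 47036*(1/11489) = ((10 - 16 + 24)² - 26460 - 210*(10 - 16 + 24) + 126*(10 - 16 + 24))*(-1/16693) + 47036/11489 = (18² - 26460 - 210*18 + 126*18)*(-1/16693) + 47036/11489 = (324 - 26460 - 3780 + 2268)*(-1/16693) + 47036/11489 = -27648*(-1/16693) + 47036/11489 = 27648/16693 + 47036/11489 = 1102819820/191785877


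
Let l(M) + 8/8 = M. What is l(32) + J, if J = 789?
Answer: 820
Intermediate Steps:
l(M) = -1 + M
l(32) + J = (-1 + 32) + 789 = 31 + 789 = 820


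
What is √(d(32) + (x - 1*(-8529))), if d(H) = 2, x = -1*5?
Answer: 7*√174 ≈ 92.336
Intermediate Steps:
x = -5
√(d(32) + (x - 1*(-8529))) = √(2 + (-5 - 1*(-8529))) = √(2 + (-5 + 8529)) = √(2 + 8524) = √8526 = 7*√174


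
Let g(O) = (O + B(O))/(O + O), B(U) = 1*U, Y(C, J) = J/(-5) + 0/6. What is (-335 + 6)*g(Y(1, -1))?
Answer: -329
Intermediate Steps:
Y(C, J) = -J/5 (Y(C, J) = J*(-⅕) + 0*(⅙) = -J/5 + 0 = -J/5)
B(U) = U
g(O) = 1 (g(O) = (O + O)/(O + O) = (2*O)/((2*O)) = (2*O)*(1/(2*O)) = 1)
(-335 + 6)*g(Y(1, -1)) = (-335 + 6)*1 = -329*1 = -329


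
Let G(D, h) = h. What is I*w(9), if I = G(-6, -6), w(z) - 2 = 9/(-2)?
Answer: 15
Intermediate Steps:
w(z) = -5/2 (w(z) = 2 + 9/(-2) = 2 + 9*(-½) = 2 - 9/2 = -5/2)
I = -6
I*w(9) = -6*(-5/2) = 15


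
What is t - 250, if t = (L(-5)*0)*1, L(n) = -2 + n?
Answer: -250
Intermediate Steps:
t = 0 (t = ((-2 - 5)*0)*1 = -7*0*1 = 0*1 = 0)
t - 250 = 0 - 250 = -250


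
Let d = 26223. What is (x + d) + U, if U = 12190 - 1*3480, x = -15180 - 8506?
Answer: 11247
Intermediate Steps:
x = -23686
U = 8710 (U = 12190 - 3480 = 8710)
(x + d) + U = (-23686 + 26223) + 8710 = 2537 + 8710 = 11247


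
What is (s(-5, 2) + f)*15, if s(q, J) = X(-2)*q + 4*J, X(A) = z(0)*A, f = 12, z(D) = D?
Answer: 300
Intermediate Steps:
X(A) = 0 (X(A) = 0*A = 0)
s(q, J) = 4*J (s(q, J) = 0*q + 4*J = 0 + 4*J = 4*J)
(s(-5, 2) + f)*15 = (4*2 + 12)*15 = (8 + 12)*15 = 20*15 = 300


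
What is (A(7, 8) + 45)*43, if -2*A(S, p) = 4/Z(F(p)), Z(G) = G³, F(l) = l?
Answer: 495317/256 ≈ 1934.8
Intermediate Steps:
A(S, p) = -2/p³ (A(S, p) = -2/(p³) = -2/p³)
(A(7, 8) + 45)*43 = (-2/8³ + 45)*43 = (-2*1/512 + 45)*43 = (-1/256 + 45)*43 = (11519/256)*43 = 495317/256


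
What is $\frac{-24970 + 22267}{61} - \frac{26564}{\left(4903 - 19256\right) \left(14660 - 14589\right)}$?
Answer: $- \frac{2752906885}{62162843} \approx -44.285$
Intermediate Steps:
$\frac{-24970 + 22267}{61} - \frac{26564}{\left(4903 - 19256\right) \left(14660 - 14589\right)} = \left(-2703\right) \frac{1}{61} - \frac{26564}{\left(-14353\right) 71} = - \frac{2703}{61} - \frac{26564}{-1019063} = - \frac{2703}{61} - - \frac{26564}{1019063} = - \frac{2703}{61} + \frac{26564}{1019063} = - \frac{2752906885}{62162843}$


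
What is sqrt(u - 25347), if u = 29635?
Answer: 8*sqrt(67) ≈ 65.483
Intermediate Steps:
sqrt(u - 25347) = sqrt(29635 - 25347) = sqrt(4288) = 8*sqrt(67)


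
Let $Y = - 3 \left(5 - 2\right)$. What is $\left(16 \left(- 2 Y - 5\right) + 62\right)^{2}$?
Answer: $72900$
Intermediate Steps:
$Y = -9$ ($Y = \left(-3\right) 3 = -9$)
$\left(16 \left(- 2 Y - 5\right) + 62\right)^{2} = \left(16 \left(\left(-2\right) \left(-9\right) - 5\right) + 62\right)^{2} = \left(16 \left(18 - 5\right) + 62\right)^{2} = \left(16 \cdot 13 + 62\right)^{2} = \left(208 + 62\right)^{2} = 270^{2} = 72900$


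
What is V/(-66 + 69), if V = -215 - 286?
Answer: -167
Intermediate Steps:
V = -501
V/(-66 + 69) = -501/(-66 + 69) = -501/3 = -501*1/3 = -167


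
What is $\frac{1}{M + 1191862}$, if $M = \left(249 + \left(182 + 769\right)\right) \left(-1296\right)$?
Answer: $- \frac{1}{363338} \approx -2.7523 \cdot 10^{-6}$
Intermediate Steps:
$M = -1555200$ ($M = \left(249 + 951\right) \left(-1296\right) = 1200 \left(-1296\right) = -1555200$)
$\frac{1}{M + 1191862} = \frac{1}{-1555200 + 1191862} = \frac{1}{-363338} = - \frac{1}{363338}$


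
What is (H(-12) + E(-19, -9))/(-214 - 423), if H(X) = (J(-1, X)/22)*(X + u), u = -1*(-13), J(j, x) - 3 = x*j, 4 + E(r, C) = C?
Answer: 271/14014 ≈ 0.019338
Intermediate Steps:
E(r, C) = -4 + C
J(j, x) = 3 + j*x (J(j, x) = 3 + x*j = 3 + j*x)
u = 13
H(X) = (13 + X)*(3/22 - X/22) (H(X) = ((3 - X)/22)*(X + 13) = ((3 - X)*(1/22))*(13 + X) = (3/22 - X/22)*(13 + X) = (13 + X)*(3/22 - X/22))
(H(-12) + E(-19, -9))/(-214 - 423) = (-(-3 - 12)*(13 - 12)/22 + (-4 - 9))/(-214 - 423) = (-1/22*(-15)*1 - 13)/(-637) = (15/22 - 13)*(-1/637) = -271/22*(-1/637) = 271/14014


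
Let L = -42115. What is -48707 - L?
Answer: -6592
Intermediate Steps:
-48707 - L = -48707 - 1*(-42115) = -48707 + 42115 = -6592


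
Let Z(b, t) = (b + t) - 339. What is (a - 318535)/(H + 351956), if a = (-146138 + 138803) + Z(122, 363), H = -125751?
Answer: -46532/32315 ≈ -1.4400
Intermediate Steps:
Z(b, t) = -339 + b + t
a = -7189 (a = (-146138 + 138803) + (-339 + 122 + 363) = -7335 + 146 = -7189)
(a - 318535)/(H + 351956) = (-7189 - 318535)/(-125751 + 351956) = -325724/226205 = -325724*1/226205 = -46532/32315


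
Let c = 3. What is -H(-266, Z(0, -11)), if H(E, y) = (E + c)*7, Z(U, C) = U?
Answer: 1841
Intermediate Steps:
H(E, y) = 21 + 7*E (H(E, y) = (E + 3)*7 = (3 + E)*7 = 21 + 7*E)
-H(-266, Z(0, -11)) = -(21 + 7*(-266)) = -(21 - 1862) = -1*(-1841) = 1841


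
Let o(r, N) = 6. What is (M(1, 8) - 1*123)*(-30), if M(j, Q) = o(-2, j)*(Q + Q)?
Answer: 810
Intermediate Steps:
M(j, Q) = 12*Q (M(j, Q) = 6*(Q + Q) = 6*(2*Q) = 12*Q)
(M(1, 8) - 1*123)*(-30) = (12*8 - 1*123)*(-30) = (96 - 123)*(-30) = -27*(-30) = 810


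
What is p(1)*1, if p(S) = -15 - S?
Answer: -16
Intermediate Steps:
p(1)*1 = (-15 - 1*1)*1 = (-15 - 1)*1 = -16*1 = -16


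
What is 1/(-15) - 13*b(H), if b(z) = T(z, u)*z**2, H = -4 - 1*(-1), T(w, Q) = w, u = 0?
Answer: 5264/15 ≈ 350.93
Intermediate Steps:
H = -3 (H = -4 + 1 = -3)
b(z) = z**3 (b(z) = z*z**2 = z**3)
1/(-15) - 13*b(H) = 1/(-15) - 13*(-3)**3 = -1/15 - 13*(-27) = -1/15 + 351 = 5264/15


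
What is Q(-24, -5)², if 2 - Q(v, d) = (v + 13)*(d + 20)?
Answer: 27889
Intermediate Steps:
Q(v, d) = 2 - (13 + v)*(20 + d) (Q(v, d) = 2 - (v + 13)*(d + 20) = 2 - (13 + v)*(20 + d))
Q(-24, -5)² = (-258 - 20*(-24) - 13*(-5) - 1*(-5)*(-24))² = (-258 + 480 + 65 - 120)² = 167² = 27889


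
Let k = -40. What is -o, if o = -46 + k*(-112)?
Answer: -4434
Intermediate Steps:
o = 4434 (o = -46 - 40*(-112) = -46 + 4480 = 4434)
-o = -1*4434 = -4434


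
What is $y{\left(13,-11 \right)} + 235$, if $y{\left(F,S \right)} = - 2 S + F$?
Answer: $270$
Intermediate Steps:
$y{\left(F,S \right)} = F - 2 S$
$y{\left(13,-11 \right)} + 235 = \left(13 - -22\right) + 235 = \left(13 + 22\right) + 235 = 35 + 235 = 270$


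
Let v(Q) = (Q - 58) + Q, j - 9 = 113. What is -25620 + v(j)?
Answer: -25434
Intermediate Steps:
j = 122 (j = 9 + 113 = 122)
v(Q) = -58 + 2*Q (v(Q) = (-58 + Q) + Q = -58 + 2*Q)
-25620 + v(j) = -25620 + (-58 + 2*122) = -25620 + (-58 + 244) = -25620 + 186 = -25434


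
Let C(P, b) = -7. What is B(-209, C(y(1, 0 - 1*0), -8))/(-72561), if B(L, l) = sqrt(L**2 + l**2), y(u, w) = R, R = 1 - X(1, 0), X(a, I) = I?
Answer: -sqrt(43730)/72561 ≈ -0.0028820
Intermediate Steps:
R = 1 (R = 1 - 1*0 = 1 + 0 = 1)
y(u, w) = 1
B(-209, C(y(1, 0 - 1*0), -8))/(-72561) = sqrt((-209)**2 + (-7)**2)/(-72561) = sqrt(43681 + 49)*(-1/72561) = sqrt(43730)*(-1/72561) = -sqrt(43730)/72561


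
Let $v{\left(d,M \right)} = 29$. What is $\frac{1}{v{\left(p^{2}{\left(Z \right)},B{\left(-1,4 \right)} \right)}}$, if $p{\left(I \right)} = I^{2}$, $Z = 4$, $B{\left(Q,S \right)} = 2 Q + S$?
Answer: $\frac{1}{29} \approx 0.034483$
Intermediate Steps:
$B{\left(Q,S \right)} = S + 2 Q$
$\frac{1}{v{\left(p^{2}{\left(Z \right)},B{\left(-1,4 \right)} \right)}} = \frac{1}{29}$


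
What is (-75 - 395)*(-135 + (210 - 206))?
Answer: 61570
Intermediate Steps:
(-75 - 395)*(-135 + (210 - 206)) = -470*(-135 + 4) = -470*(-131) = 61570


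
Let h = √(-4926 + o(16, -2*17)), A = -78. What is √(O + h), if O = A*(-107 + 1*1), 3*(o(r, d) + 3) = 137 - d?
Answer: √(8268 + 2*I*√1218) ≈ 90.929 + 0.3838*I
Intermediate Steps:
o(r, d) = 128/3 - d/3 (o(r, d) = -3 + (137 - d)/3 = -3 + (137/3 - d/3) = 128/3 - d/3)
h = 2*I*√1218 (h = √(-4926 + (128/3 - (-2)*17/3)) = √(-4926 + (128/3 - ⅓*(-34))) = √(-4926 + (128/3 + 34/3)) = √(-4926 + 54) = √(-4872) = 2*I*√1218 ≈ 69.8*I)
O = 8268 (O = -78*(-107 + 1*1) = -78*(-107 + 1) = -78*(-106) = 8268)
√(O + h) = √(8268 + 2*I*√1218)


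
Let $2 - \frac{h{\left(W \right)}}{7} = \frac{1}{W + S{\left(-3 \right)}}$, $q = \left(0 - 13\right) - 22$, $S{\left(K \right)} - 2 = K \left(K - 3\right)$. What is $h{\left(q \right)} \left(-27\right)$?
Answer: $- \frac{1953}{5} \approx -390.6$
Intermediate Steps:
$S{\left(K \right)} = 2 + K \left(-3 + K\right)$ ($S{\left(K \right)} = 2 + K \left(K - 3\right) = 2 + K \left(-3 + K\right)$)
$q = -35$ ($q = \left(0 - 13\right) - 22 = -13 - 22 = -35$)
$h{\left(W \right)} = 14 - \frac{7}{20 + W}$ ($h{\left(W \right)} = 14 - \frac{7}{W + \left(2 + \left(-3\right)^{2} - -9\right)} = 14 - \frac{7}{W + \left(2 + 9 + 9\right)} = 14 - \frac{7}{W + 20} = 14 - \frac{7}{20 + W}$)
$h{\left(q \right)} \left(-27\right) = \frac{7 \left(39 + 2 \left(-35\right)\right)}{20 - 35} \left(-27\right) = \frac{7 \left(39 - 70\right)}{-15} \left(-27\right) = 7 \left(- \frac{1}{15}\right) \left(-31\right) \left(-27\right) = \frac{217}{15} \left(-27\right) = - \frac{1953}{5}$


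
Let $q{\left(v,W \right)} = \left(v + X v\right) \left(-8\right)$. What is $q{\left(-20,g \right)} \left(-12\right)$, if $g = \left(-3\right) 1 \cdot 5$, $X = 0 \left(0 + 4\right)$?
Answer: $-1920$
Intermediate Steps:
$X = 0$ ($X = 0 \cdot 4 = 0$)
$g = -15$ ($g = \left(-3\right) 5 = -15$)
$q{\left(v,W \right)} = - 8 v$ ($q{\left(v,W \right)} = \left(v + 0 v\right) \left(-8\right) = \left(v + 0\right) \left(-8\right) = v \left(-8\right) = - 8 v$)
$q{\left(-20,g \right)} \left(-12\right) = \left(-8\right) \left(-20\right) \left(-12\right) = 160 \left(-12\right) = -1920$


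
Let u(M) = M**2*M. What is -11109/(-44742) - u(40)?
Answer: -954492297/14914 ≈ -64000.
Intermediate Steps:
u(M) = M**3
-11109/(-44742) - u(40) = -11109/(-44742) - 1*40**3 = -11109*(-1/44742) - 1*64000 = 3703/14914 - 64000 = -954492297/14914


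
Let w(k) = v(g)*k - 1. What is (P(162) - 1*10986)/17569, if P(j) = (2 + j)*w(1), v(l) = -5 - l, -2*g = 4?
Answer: -11642/17569 ≈ -0.66264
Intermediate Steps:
g = -2 (g = -½*4 = -2)
w(k) = -1 - 3*k (w(k) = (-5 - 1*(-2))*k - 1 = (-5 + 2)*k - 1 = -3*k - 1 = -1 - 3*k)
P(j) = -8 - 4*j (P(j) = (2 + j)*(-1 - 3*1) = (2 + j)*(-1 - 3) = (2 + j)*(-4) = -8 - 4*j)
(P(162) - 1*10986)/17569 = ((-8 - 4*162) - 1*10986)/17569 = ((-8 - 648) - 10986)*(1/17569) = (-656 - 10986)*(1/17569) = -11642*1/17569 = -11642/17569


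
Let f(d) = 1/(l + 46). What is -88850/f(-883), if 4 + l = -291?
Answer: 22123650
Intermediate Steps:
l = -295 (l = -4 - 291 = -295)
f(d) = -1/249 (f(d) = 1/(-295 + 46) = 1/(-249) = -1/249)
-88850/f(-883) = -88850/(-1/249) = -88850*(-249) = 22123650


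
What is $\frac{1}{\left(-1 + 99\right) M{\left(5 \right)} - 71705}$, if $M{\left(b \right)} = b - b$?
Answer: $- \frac{1}{71705} \approx -1.3946 \cdot 10^{-5}$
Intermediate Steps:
$M{\left(b \right)} = 0$
$\frac{1}{\left(-1 + 99\right) M{\left(5 \right)} - 71705} = \frac{1}{\left(-1 + 99\right) 0 - 71705} = \frac{1}{98 \cdot 0 - 71705} = \frac{1}{0 - 71705} = \frac{1}{-71705} = - \frac{1}{71705}$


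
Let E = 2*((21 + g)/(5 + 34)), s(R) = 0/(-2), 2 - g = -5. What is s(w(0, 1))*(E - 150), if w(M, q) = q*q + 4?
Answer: 0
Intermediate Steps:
g = 7 (g = 2 - 1*(-5) = 2 + 5 = 7)
w(M, q) = 4 + q**2 (w(M, q) = q**2 + 4 = 4 + q**2)
s(R) = 0 (s(R) = 0*(-1/2) = 0)
E = 56/39 (E = 2*((21 + 7)/(5 + 34)) = 2*(28/39) = 56/39 ≈ 1.4359)
s(w(0, 1))*(E - 150) = 0*(56/39 - 150) = 0*(-5794/39) = 0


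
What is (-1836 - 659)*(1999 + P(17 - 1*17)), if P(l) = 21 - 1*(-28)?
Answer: -5109760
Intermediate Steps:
P(l) = 49 (P(l) = 21 + 28 = 49)
(-1836 - 659)*(1999 + P(17 - 1*17)) = (-1836 - 659)*(1999 + 49) = -2495*2048 = -5109760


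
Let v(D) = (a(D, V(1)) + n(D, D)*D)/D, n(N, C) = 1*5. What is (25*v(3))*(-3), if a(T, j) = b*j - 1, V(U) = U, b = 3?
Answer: -425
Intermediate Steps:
n(N, C) = 5
a(T, j) = -1 + 3*j (a(T, j) = 3*j - 1 = -1 + 3*j)
v(D) = (2 + 5*D)/D (v(D) = ((-1 + 3*1) + 5*D)/D = ((-1 + 3) + 5*D)/D = (2 + 5*D)/D)
(25*v(3))*(-3) = (25*(5 + 2/3))*(-3) = (25*(5 + 2*(⅓)))*(-3) = (25*(5 + ⅔))*(-3) = (25*(17/3))*(-3) = (425/3)*(-3) = -425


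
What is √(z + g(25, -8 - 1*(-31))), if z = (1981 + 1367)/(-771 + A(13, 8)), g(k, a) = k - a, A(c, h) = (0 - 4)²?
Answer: I*√1387690/755 ≈ 1.5603*I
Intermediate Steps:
A(c, h) = 16 (A(c, h) = (-4)² = 16)
z = -3348/755 (z = (1981 + 1367)/(-771 + 16) = 3348/(-755) = 3348*(-1/755) = -3348/755 ≈ -4.4344)
√(z + g(25, -8 - 1*(-31))) = √(-3348/755 + (25 - (-8 - 1*(-31)))) = √(-3348/755 + (25 - (-8 + 31))) = √(-3348/755 + (25 - 1*23)) = √(-3348/755 + (25 - 23)) = √(-3348/755 + 2) = √(-1838/755) = I*√1387690/755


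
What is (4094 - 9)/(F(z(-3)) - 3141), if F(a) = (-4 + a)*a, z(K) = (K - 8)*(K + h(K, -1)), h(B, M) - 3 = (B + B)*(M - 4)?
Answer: 4085/107079 ≈ 0.038149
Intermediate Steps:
h(B, M) = 3 + 2*B*(-4 + M) (h(B, M) = 3 + (B + B)*(M - 4) = 3 + (2*B)*(-4 + M) = 3 + 2*B*(-4 + M))
z(K) = (-8 + K)*(3 - 9*K) (z(K) = (K - 8)*(K + (3 - 8*K + 2*K*(-1))) = (-8 + K)*(K + (3 - 8*K - 2*K)) = (-8 + K)*(K + (3 - 10*K)) = (-8 + K)*(3 - 9*K))
F(a) = a*(-4 + a)
(4094 - 9)/(F(z(-3)) - 3141) = (4094 - 9)/((-24 - 9*(-3)² + 75*(-3))*(-4 + (-24 - 9*(-3)² + 75*(-3))) - 3141) = 4085/((-24 - 9*9 - 225)*(-4 + (-24 - 9*9 - 225)) - 3141) = 4085/((-24 - 81 - 225)*(-4 + (-24 - 81 - 225)) - 3141) = 4085/(-330*(-4 - 330) - 3141) = 4085/(-330*(-334) - 3141) = 4085/(110220 - 3141) = 4085/107079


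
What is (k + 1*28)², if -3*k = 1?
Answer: 6889/9 ≈ 765.44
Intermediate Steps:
k = -⅓ (k = -⅓*1 = -⅓ ≈ -0.33333)
(k + 1*28)² = (-⅓ + 1*28)² = (-⅓ + 28)² = (83/3)² = 6889/9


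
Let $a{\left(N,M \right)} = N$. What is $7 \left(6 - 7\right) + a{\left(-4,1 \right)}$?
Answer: $-11$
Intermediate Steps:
$7 \left(6 - 7\right) + a{\left(-4,1 \right)} = 7 \left(6 - 7\right) - 4 = 7 \left(-1\right) - 4 = -7 - 4 = -11$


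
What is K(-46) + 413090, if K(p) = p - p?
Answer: 413090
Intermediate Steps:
K(p) = 0
K(-46) + 413090 = 0 + 413090 = 413090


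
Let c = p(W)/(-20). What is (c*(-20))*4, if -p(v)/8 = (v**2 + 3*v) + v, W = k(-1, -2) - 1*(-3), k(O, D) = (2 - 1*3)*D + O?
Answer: -1024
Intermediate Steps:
k(O, D) = O - D (k(O, D) = (2 - 3)*D + O = -D + O = O - D)
W = 4 (W = (-1 - 1*(-2)) - 1*(-3) = (-1 + 2) + 3 = 1 + 3 = 4)
p(v) = -32*v - 8*v**2 (p(v) = -8*((v**2 + 3*v) + v) = -8*(v**2 + 4*v) = -32*v - 8*v**2)
c = 64/5 (c = -8*4*(4 + 4)/(-20) = -8*4*8*(-1/20) = -256*(-1/20) = 64/5 ≈ 12.800)
(c*(-20))*4 = ((64/5)*(-20))*4 = -256*4 = -1024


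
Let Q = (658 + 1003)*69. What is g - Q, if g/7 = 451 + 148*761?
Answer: 676944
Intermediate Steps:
g = 791553 (g = 7*(451 + 148*761) = 7*(451 + 112628) = 7*113079 = 791553)
Q = 114609 (Q = 1661*69 = 114609)
g - Q = 791553 - 1*114609 = 791553 - 114609 = 676944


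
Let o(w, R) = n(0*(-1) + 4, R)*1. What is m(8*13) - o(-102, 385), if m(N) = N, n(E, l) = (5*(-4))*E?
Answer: 184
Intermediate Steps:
n(E, l) = -20*E
o(w, R) = -80 (o(w, R) = -20*(0*(-1) + 4)*1 = -20*(0 + 4)*1 = -20*4*1 = -80*1 = -80)
m(8*13) - o(-102, 385) = 8*13 - 1*(-80) = 104 + 80 = 184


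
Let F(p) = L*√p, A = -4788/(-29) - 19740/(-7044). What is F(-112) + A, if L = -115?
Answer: 2858261/17023 - 460*I*√7 ≈ 167.91 - 1217.0*I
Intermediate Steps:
A = 2858261/17023 (A = -4788*(-1/29) - 19740*(-1/7044) = 4788/29 + 1645/587 = 2858261/17023 ≈ 167.91)
F(p) = -115*√p
F(-112) + A = -460*I*√7 + 2858261/17023 = 2858261/17023 - 460*I*√7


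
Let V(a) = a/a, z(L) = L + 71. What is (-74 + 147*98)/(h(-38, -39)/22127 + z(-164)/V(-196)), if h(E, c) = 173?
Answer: -158562082/1028819 ≈ -154.12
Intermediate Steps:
z(L) = 71 + L
V(a) = 1
(-74 + 147*98)/(h(-38, -39)/22127 + z(-164)/V(-196)) = (-74 + 147*98)/(173/22127 + (71 - 164)/1) = (-74 + 14406)/(173*(1/22127) - 93*1) = 14332/(173/22127 - 93) = 14332/(-2057638/22127) = 14332*(-22127/2057638) = -158562082/1028819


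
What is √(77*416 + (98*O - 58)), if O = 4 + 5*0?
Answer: √32366 ≈ 179.91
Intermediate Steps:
O = 4 (O = 4 + 0 = 4)
√(77*416 + (98*O - 58)) = √(77*416 + (98*4 - 58)) = √(32032 + (392 - 58)) = √(32032 + 334) = √32366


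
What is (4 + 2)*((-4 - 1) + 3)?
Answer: -12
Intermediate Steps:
(4 + 2)*((-4 - 1) + 3) = 6*(-5 + 3) = 6*(-2) = -12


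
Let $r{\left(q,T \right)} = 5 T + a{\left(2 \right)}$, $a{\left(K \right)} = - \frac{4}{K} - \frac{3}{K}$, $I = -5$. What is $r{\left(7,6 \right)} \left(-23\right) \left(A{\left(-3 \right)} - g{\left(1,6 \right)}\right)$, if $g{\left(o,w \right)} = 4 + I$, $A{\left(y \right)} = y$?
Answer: $1219$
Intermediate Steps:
$a{\left(K \right)} = - \frac{7}{K}$
$g{\left(o,w \right)} = -1$ ($g{\left(o,w \right)} = 4 - 5 = -1$)
$r{\left(q,T \right)} = - \frac{7}{2} + 5 T$ ($r{\left(q,T \right)} = 5 T - \frac{7}{2} = - \frac{7}{2} + 5 T$)
$r{\left(7,6 \right)} \left(-23\right) \left(A{\left(-3 \right)} - g{\left(1,6 \right)}\right) = \left(- \frac{7}{2} + 5 \cdot 6\right) \left(-23\right) \left(-3 - -1\right) = \left(- \frac{7}{2} + 30\right) \left(-23\right) \left(-3 + 1\right) = \frac{53}{2} \left(-23\right) \left(-2\right) = \left(- \frac{1219}{2}\right) \left(-2\right) = 1219$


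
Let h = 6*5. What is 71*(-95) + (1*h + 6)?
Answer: -6709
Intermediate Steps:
h = 30
71*(-95) + (1*h + 6) = 71*(-95) + (1*30 + 6) = -6745 + (30 + 6) = -6745 + 36 = -6709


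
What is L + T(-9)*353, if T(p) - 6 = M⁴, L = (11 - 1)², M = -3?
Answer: 30811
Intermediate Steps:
L = 100 (L = 10² = 100)
T(p) = 87 (T(p) = 6 + (-3)⁴ = 6 + 81 = 87)
L + T(-9)*353 = 100 + 87*353 = 100 + 30711 = 30811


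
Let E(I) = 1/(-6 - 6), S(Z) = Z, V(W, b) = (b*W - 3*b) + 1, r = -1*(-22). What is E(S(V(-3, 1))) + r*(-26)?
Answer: -6865/12 ≈ -572.08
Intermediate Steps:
r = 22
V(W, b) = 1 - 3*b + W*b (V(W, b) = (W*b - 3*b) + 1 = (-3*b + W*b) + 1 = 1 - 3*b + W*b)
E(I) = -1/12 (E(I) = 1/(-12) = -1/12)
E(S(V(-3, 1))) + r*(-26) = -1/12 + 22*(-26) = -1/12 - 572 = -6865/12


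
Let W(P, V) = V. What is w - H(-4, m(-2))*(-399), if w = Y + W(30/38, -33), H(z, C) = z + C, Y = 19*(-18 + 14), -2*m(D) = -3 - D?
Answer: -3011/2 ≈ -1505.5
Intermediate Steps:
m(D) = 3/2 + D/2 (m(D) = -(-3 - D)/2 = 3/2 + D/2)
Y = -76 (Y = 19*(-4) = -76)
H(z, C) = C + z
w = -109 (w = -76 - 33 = -109)
w - H(-4, m(-2))*(-399) = -109 - ((3/2 + (1/2)*(-2)) - 4)*(-399) = -109 - ((3/2 - 1) - 4)*(-399) = -109 - (1/2 - 4)*(-399) = -109 - (-7)*(-399)/2 = -109 - 1*2793/2 = -109 - 2793/2 = -3011/2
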